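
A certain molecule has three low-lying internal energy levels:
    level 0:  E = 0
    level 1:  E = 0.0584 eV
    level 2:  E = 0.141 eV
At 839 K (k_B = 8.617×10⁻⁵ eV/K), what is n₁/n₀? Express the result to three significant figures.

k_BT = 8.617×10⁻⁵ × 839 K = 0.072297 eV.
n₁/n₀ = exp[−(E₁−E₀)/kT] = exp(−(0.0584 eV)/(0.072297 eV)) = exp(-0.80778) = 0.446.

0.446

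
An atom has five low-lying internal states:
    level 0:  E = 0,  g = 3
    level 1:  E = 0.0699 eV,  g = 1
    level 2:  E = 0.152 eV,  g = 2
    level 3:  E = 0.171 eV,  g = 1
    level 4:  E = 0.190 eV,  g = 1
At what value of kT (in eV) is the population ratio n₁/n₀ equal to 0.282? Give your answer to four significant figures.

0.4180 eV

n₁/n₀ = (g₁/g₀) exp[−(E₁−E₀)/kT] = 0.282.
⇒ (E₁−E₀)/kT = ln((1/3)/0.282) = ln(1.18203) = 0.167233.
kT = 0.0699 eV / 0.167233 = 0.4180 eV.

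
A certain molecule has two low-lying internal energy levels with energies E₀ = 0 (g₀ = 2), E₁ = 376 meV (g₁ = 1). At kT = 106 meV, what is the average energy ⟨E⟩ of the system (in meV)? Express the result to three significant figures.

5.34 meV

Eᵢ/kT = 0, 3.5472.
Z = Σ gᵢe^(−Eᵢ/kT) = 2·e^(−0) + 1·e^(−3.5472) = 2.0000 + 0.028805 = 2.0288.
⟨E⟩ = Σ Eᵢ gᵢe^(−Eᵢ/kT) / Z = (0·2.0000 + 376·0.028805) / 2.0288 = 5.34 meV.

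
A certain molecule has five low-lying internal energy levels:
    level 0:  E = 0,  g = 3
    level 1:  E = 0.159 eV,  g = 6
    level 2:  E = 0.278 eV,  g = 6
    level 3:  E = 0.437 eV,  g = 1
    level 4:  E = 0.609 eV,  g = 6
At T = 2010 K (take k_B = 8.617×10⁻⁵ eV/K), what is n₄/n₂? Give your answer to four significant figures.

0.1479

k_BT = 8.617×10⁻⁵ × 2010 K = 0.173202 eV.
n₄/n₂ = (g₄/g₂) exp[−(E₄−E₂)/kT] = (6/6) × exp(−(0.331 eV)/(0.173202 eV)) = (6/6) × exp(-1.91106) = 0.1479.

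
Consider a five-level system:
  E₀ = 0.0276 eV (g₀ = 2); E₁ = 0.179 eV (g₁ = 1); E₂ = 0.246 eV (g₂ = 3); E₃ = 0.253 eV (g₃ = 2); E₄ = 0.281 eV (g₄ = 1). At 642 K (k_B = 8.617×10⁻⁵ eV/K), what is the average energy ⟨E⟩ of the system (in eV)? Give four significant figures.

k_BT = 8.617×10⁻⁵ × 642 K = 0.0553211 eV.
Eᵢ/kT = 0.498905, 3.23566, 4.44677, 4.57330, 5.07944.
Z = Σ gᵢe^(−Eᵢ/kT) = 2·e^(−0.498905) + 1·e^(−3.23566) + 3·e^(−4.44677) + 2·e^(−4.57330) + 1·e^(−5.07944) = 1.21439 + 0.0393342 + 0.0351490 + 0.0206477 + 0.00622339 = 1.31574.
⟨E⟩ = Σ Eᵢ gᵢe^(−Eᵢ/kT) / Z = (0.0276·1.21439 + 0.179·0.0393342 + 0.246·0.0351490 + 0.253·0.0206477 + 0.281·0.00622339) / 1.31574 = 0.04270 eV.

0.04270 eV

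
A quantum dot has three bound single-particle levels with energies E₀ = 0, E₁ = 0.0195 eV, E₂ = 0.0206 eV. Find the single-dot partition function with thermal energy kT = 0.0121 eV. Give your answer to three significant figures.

Eᵢ/kT = 0, 1.6116, 1.7025.
Z = Σ e^(−Eᵢ/kT) = e^(−0) + e^(−1.6116) + e^(−1.7025) = 1.0000 + 0.19957 + 0.18223 = 1.3818.

Z = 1.38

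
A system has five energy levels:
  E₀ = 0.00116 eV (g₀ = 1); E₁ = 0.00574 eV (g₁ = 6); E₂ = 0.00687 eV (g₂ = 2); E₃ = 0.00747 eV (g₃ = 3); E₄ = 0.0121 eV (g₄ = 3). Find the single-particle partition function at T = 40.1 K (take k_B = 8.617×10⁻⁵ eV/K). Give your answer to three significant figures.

Z = 2.56

k_BT = 8.617×10⁻⁵ × 40.1 K = 0.0034554 eV.
Eᵢ/kT = 0.33571, 1.6612, 1.9882, 2.1618, 3.5018.
Z = Σ gᵢe^(−Eᵢ/kT) = 1·e^(−0.33571) + 6·e^(−1.6612) + 2·e^(−1.9882) + 3·e^(−2.1618) + 3·e^(−3.5018) = 0.71483 + 1.1395 + 0.27388 + 0.34535 + 0.090429 = 2.5640.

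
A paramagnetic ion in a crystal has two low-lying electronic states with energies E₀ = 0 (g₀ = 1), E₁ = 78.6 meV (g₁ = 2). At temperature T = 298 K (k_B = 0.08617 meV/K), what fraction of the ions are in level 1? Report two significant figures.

0.086

k_BT = 0.08617 × 298 K = 25.68 meV.
Eᵢ/kT = 0, 3.061.
Z = Σ gᵢe^(−Eᵢ/kT) = 1·e^(−0) + 2·e^(−3.061) = 1.000 + 0.09368 = 1.094.
P₁ = g₁ e^(−E₁/kT) / Z = 0.09368/1.094 = 0.086.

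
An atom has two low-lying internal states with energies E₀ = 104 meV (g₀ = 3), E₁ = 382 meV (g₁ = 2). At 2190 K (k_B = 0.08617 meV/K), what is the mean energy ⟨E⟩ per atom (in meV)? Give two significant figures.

140 meV

k_BT = 0.08617 × 2190 K = 188.7 meV.
Eᵢ/kT = 0.5511, 2.024.
Z = Σ gᵢe^(−Eᵢ/kT) = 3·e^(−0.5511) + 2·e^(−2.024) = 1.729 + 0.2643 = 1.993.
⟨E⟩ = Σ Eᵢ gᵢe^(−Eᵢ/kT) / Z = (104·1.729 + 382·0.2643) / 1.993 = 140 meV.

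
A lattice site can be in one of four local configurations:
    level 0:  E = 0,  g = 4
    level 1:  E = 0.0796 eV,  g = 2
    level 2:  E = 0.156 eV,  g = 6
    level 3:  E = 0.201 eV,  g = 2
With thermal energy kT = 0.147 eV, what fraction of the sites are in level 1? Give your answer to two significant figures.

0.15

Eᵢ/kT = 0, 0.5415, 1.061, 1.367.
Z = Σ gᵢe^(−Eᵢ/kT) = 4·e^(−0) + 2·e^(−0.5415) + 6·e^(−1.061) + 2·e^(−1.367) = 4.000 + 1.164 + 2.077 + 0.5097 = 7.751.
P₁ = g₁ e^(−E₁/kT) / Z = 1.164/7.751 = 0.15.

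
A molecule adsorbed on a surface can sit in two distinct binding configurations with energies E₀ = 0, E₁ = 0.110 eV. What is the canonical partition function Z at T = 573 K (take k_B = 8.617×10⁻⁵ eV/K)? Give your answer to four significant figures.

k_BT = 8.617×10⁻⁵ × 573 K = 0.0493754 eV.
Eᵢ/kT = 0, 2.22783.
Z = Σ e^(−Eᵢ/kT) = e^(−0) + e^(−2.22783) = 1.00000 + 0.107762 = 1.10776.

Z = 1.108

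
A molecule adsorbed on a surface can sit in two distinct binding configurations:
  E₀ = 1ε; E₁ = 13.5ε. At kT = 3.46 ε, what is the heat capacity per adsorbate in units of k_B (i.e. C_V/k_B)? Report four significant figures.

0.3339

Eᵢ/kT = 0.289017, 3.90173.
Z = Σ e^(−Eᵢ/kT) = e^(−0.289017) + e^(−3.90173) = 0.748999 + 0.0202069 = 0.769206.
⟨E⟩ = 1.32837 ε, ⟨E²⟩ = 5.76140 ε².
C_V/k_B = (⟨E²⟩ − ⟨E⟩²)/(kT)² = (5.76140 − 1.76457)/11.9716 = 0.3339.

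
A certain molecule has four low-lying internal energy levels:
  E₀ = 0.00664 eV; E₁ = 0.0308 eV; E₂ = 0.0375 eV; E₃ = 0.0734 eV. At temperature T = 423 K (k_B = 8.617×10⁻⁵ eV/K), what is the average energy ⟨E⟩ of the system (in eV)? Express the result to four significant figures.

k_BT = 8.617×10⁻⁵ × 423 K = 0.0364499 eV.
Eᵢ/kT = 0.182168, 0.844995, 1.02881, 2.01372.
Z = Σ e^(−Eᵢ/kT) = e^(−0.182168) + e^(−0.844995) + e^(−1.02881) + e^(−2.01372) = 0.833461 + 0.429560 + 0.357432 + 0.133491 = 1.75394.
⟨E⟩ = Σ Eᵢ e^(−Eᵢ/kT) / Z = (0.00664·0.833461 + 0.0308·0.429560 + 0.0375·0.357432 + 0.0734·0.133491) / 1.75394 = 0.02393 eV.

0.02393 eV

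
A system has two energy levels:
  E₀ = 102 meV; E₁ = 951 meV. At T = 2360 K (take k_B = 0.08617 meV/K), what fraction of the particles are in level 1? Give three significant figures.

k_BT = 0.08617 × 2360 K = 203.36 meV.
Eᵢ/kT = 0.50157, 4.6764.
Z = Σ e^(−Eᵢ/kT) = e^(−0.50157) + e^(−4.6764) = 0.60558 + 0.0093125 = 0.61489.
P₁ = e^(−E₁/kT) / Z = 0.0093125/0.61489 = 0.0151.

0.0151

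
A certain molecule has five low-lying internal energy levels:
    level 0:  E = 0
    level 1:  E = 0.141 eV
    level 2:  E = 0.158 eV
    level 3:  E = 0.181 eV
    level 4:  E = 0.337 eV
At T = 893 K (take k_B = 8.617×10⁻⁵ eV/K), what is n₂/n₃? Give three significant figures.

k_BT = 8.617×10⁻⁵ × 893 K = 0.076950 eV.
n₂/n₃ = exp[−(E₂−E₃)/kT] = exp(−(-0.023 eV)/(0.076950 eV)) = exp(0.29890) = 1.35.

1.35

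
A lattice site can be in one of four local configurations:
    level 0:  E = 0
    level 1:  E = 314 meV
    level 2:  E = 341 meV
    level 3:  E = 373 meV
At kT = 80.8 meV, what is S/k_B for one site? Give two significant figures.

0.22

Eᵢ/kT = 0, 3.886, 4.220, 4.616.
Z = Σ e^(−Eᵢ/kT) = e^(−0) + e^(−3.886) + e^(−4.220) + e^(−4.616) = 1.000 + 0.02053 + 0.01470 + 0.009892 = 1.045.
⟨E⟩ = Σ EᵢPᵢ = 14.50 meV.
S/k_B = ln Z + ⟨E⟩/kT = ln(1.045) + 14.50/80.8 = 0.04402 + 0.1795 = 0.22.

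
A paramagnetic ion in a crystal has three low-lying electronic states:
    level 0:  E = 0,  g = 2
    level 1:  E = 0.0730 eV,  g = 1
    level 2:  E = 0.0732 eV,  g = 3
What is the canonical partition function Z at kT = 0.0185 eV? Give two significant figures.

Z = 2.1

Eᵢ/kT = 0, 3.946, 3.957.
Z = Σ gᵢe^(−Eᵢ/kT) = 2·e^(−0) + 1·e^(−3.946) + 3·e^(−3.957) = 2.000 + 0.01933 + 0.05736 = 2.077.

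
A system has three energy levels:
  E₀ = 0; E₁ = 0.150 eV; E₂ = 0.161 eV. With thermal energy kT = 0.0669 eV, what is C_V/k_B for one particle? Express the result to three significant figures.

Eᵢ/kT = 0, 2.2422, 2.4066.
Z = Σ e^(−Eᵢ/kT) = e^(−0) + e^(−2.2422) + e^(−2.4066) = 1.0000 + 0.10622 + 0.090121 = 1.1963.
⟨E⟩ = 0.025447 eV, ⟨E²⟩ = 0.0039505 eV².
C_V/k_B = (⟨E²⟩ − ⟨E⟩²)/(kT)² = (0.0039505 − 0.00064755)/0.0044756 = 0.738.

0.738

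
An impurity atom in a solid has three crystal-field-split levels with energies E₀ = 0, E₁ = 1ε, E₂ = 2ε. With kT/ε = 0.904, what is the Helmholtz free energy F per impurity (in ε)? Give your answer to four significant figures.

-0.3298 ε

Eᵢ/kT = 0, 1.10619, 2.21239.
Z = Σ e^(−Eᵢ/kT) = e^(−0) + e^(−1.10619) + e^(−2.21239) = 1.00000 + 0.330817 + 0.109439 = 1.44026.
F = −kT ln Z = −0.904 × ln(1.44026) = −0.904 × 0.364824 = -0.3298 ε.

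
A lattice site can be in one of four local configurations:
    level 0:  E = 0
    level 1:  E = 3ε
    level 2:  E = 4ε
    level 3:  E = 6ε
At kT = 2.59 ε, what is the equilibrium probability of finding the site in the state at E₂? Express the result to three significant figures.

0.131

Eᵢ/kT = 0, 1.1583, 1.5444, 2.3166.
Z = Σ e^(−Eᵢ/kT) = e^(−0) + e^(−1.1583) + e^(−1.5444) + e^(−2.3166) = 1.0000 + 0.31402 + 0.21344 + 0.098608 = 1.6261.
P₂ = e^(−E₂/kT) / Z = 0.21344/1.6261 = 0.131.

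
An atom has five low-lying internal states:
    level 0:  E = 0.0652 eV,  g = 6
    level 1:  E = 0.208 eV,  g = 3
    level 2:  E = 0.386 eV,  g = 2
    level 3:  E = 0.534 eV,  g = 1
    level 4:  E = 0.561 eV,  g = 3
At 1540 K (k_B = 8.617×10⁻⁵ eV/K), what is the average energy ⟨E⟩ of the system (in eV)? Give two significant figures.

k_BT = 8.617×10⁻⁵ × 1540 K = 0.1327 eV.
Eᵢ/kT = 0.4913, 1.567, 2.909, 4.024, 4.228.
Z = Σ gᵢe^(−Eᵢ/kT) = 6·e^(−0.4913) + 3·e^(−1.567) + 2·e^(−2.909) + 1·e^(−4.024) + 3·e^(−4.228) = 3.671 + 0.6260 + 0.1091 + 0.01788 + 0.04374 = 4.468.
⟨E⟩ = Σ Eᵢ gᵢe^(−Eᵢ/kT) / Z = (0.0652·3.671 + 0.208·0.6260 + 0.386·0.1091 + 0.534·0.01788 + 0.561·0.04374) / 4.468 = 0.10 eV.

0.10 eV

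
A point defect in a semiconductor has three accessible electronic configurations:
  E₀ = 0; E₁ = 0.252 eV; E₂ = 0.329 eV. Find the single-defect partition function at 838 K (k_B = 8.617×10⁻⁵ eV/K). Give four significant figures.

k_BT = 8.617×10⁻⁵ × 838 K = 0.0722105 eV.
Eᵢ/kT = 0, 3.48980, 4.55612.
Z = Σ e^(−Eᵢ/kT) = e^(−0) + e^(−3.48980) + e^(−4.55612) = 1.00000 + 0.0305070 + 0.0105027 = 1.04101.

Z = 1.041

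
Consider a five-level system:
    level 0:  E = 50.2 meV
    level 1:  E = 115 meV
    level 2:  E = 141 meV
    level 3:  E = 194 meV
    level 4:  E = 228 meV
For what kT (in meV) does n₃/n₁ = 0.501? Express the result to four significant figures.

n₃/n₁ = exp[−(E₃−E₁)/kT] = 0.501.
⇒ (E₃−E₁)/kT = ln(1/0.501) = ln(1.99601) = 0.691150.
kT = 79 meV / 0.691150 = 114.3 meV.

114.3 meV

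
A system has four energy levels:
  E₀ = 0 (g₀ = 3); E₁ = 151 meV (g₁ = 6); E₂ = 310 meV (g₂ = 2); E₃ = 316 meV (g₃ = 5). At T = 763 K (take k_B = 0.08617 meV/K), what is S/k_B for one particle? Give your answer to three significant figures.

k_BT = 0.08617 × 763 K = 65.748 meV.
Eᵢ/kT = 0, 2.2966, 4.7150, 4.8062.
Z = Σ gᵢe^(−Eᵢ/kT) = 3·e^(−0) + 6·e^(−2.2966) + 2·e^(−4.7150) + 5·e^(−4.8062) = 3.0000 + 0.60360 + 0.017920 + 0.040894 = 3.6624.
⟨E⟩ = Σ EᵢPᵢ = 29.932 meV.
S/k_B = ln Z + ⟨E⟩/kT = ln(3.6624) + 29.932/65.748 = 1.2981 + 0.45525 = 1.75.

1.75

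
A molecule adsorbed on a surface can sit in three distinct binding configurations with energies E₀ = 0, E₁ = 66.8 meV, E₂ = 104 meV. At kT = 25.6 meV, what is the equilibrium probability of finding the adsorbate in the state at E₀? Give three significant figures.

Eᵢ/kT = 0, 2.6094, 4.0625.
Z = Σ e^(−Eᵢ/kT) = e^(−0) + e^(−2.6094) + e^(−4.0625) = 1.0000 + 0.073579 + 0.017206 = 1.0908.
P₀ = e^(−E₀/kT) / Z = 1.0000/1.0908 = 0.917.

0.917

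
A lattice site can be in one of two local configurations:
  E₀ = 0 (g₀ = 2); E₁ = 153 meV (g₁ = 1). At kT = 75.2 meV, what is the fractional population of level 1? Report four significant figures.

0.06136

Eᵢ/kT = 0, 2.03457.
Z = Σ gᵢe^(−Eᵢ/kT) = 2·e^(−0) + 1·e^(−2.03457) = 2.00000 + 0.130737 = 2.13074.
P₁ = g₁ e^(−E₁/kT) / Z = 0.130737/2.13074 = 0.06136.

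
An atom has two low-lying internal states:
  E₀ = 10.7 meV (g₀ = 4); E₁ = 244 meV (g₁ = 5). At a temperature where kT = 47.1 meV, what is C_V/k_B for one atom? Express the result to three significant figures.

0.213

Eᵢ/kT = 0.22718, 5.1805.
Z = Σ gᵢe^(−Eᵢ/kT) = 4·e^(−0.22718) + 5·e^(−5.1805) = 3.1871 + 0.028126 = 3.2152.
⟨E⟩ = 12.741 meV, ⟨E²⟩ = 634.30 meV².
C_V/k_B = (⟨E²⟩ − ⟨E⟩²)/(kT)² = (634.30 − 162.33)/2218.4 = 0.213.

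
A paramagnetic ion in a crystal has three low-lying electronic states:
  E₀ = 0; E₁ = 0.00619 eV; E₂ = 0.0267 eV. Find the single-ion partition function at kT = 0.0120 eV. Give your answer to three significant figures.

Z = 1.71

Eᵢ/kT = 0, 0.51583, 2.2250.
Z = Σ e^(−Eᵢ/kT) = e^(−0) + e^(−0.51583) + e^(−2.2250) = 1.0000 + 0.59700 + 0.10807 = 1.7051.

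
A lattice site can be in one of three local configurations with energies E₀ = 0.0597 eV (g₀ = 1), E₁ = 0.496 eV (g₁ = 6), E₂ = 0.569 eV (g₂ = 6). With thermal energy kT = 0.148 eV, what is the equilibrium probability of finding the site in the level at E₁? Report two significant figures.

Eᵢ/kT = 0.4034, 3.351, 3.845.
Z = Σ gᵢe^(−Eᵢ/kT) = 1·e^(−0.4034) + 6·e^(−3.351) + 6·e^(−3.845) = 0.6680 + 0.2103 + 0.1283 = 1.007.
P₁ = g₁ e^(−E₁/kT) / Z = 0.2103/1.007 = 0.21.

0.21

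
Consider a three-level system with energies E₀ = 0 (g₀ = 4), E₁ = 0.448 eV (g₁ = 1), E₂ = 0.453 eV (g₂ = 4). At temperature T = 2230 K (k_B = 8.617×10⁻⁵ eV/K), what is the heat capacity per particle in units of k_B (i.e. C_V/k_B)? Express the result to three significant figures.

k_BT = 8.617×10⁻⁵ × 2230 K = 0.19216 eV.
Eᵢ/kT = 0, 2.3314, 2.3574.
Z = Σ gᵢe^(−Eᵢ/kT) = 4·e^(−0) + 1·e^(−2.3314) + 4·e^(−2.3574) = 4.0000 + 0.097160 + 0.37866 = 4.4758.
⟨E⟩ = 0.048050 eV, ⟨E²⟩ = 0.021718 eV².
C_V/k_B = (⟨E²⟩ − ⟨E⟩²)/(kT)² = (0.021718 − 0.0023088)/0.036925 = 0.526.

0.526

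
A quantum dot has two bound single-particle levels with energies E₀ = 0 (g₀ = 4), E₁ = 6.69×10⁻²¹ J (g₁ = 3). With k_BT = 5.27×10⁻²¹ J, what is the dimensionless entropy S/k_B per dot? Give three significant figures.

1.80

Eᵢ/kT = 0, 1.2694.
Z = Σ gᵢe^(−Eᵢ/kT) = 4·e^(−0) + 3·e^(−1.2694) = 4.0000 + 0.84300 = 4.8430.
⟨E⟩ = Σ EᵢPᵢ = 1.1645 ×10⁻²¹ J.
S/k_B = ln Z + ⟨E⟩/kT = ln(4.8430) + 1.1645/5.27 = 1.5775 + 0.22097 = 1.80.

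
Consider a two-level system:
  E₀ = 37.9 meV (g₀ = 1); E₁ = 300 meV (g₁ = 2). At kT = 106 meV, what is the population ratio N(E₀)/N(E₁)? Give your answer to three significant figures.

n₀/n₁ = (g₀/g₁) exp[−(E₀−E₁)/kT] = (1/2) × exp(−(-262.1 meV)/(106 meV)) = (1/2) × exp(2.4726) = 5.93.

5.93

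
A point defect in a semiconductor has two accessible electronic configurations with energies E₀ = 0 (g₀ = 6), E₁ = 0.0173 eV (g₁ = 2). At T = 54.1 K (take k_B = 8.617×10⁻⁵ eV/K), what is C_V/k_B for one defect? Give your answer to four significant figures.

k_BT = 8.617×10⁻⁵ × 54.1 K = 0.00466180 eV.
Eᵢ/kT = 0, 3.71101.
Z = Σ gᵢe^(−Eᵢ/kT) = 6·e^(−0) + 2·e^(−3.71101) = 6.00000 + 0.0489056 = 6.04891.
⟨E⟩ = 0.000139871 eV, ⟨E²⟩ = 0.00000241977 eV².
C_V/k_B = (⟨E²⟩ − ⟨E⟩²)/(kT)² = (0.00000241977 − 0.0000000195639)/0.0000217324 = 0.1104.

0.1104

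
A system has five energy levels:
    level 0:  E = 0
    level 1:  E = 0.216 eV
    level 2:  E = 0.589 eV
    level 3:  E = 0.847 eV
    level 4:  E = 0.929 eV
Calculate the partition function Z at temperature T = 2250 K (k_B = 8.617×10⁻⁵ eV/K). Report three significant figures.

Z = 1.40

k_BT = 8.617×10⁻⁵ × 2250 K = 0.19388 eV.
Eᵢ/kT = 0, 1.1141, 3.0380, 4.3687, 4.7916.
Z = Σ e^(−Eᵢ/kT) = e^(−0) + e^(−1.1141) + e^(−3.0380) + e^(−4.3687) + e^(−4.7916) = 1.0000 + 0.32821 + 0.047931 + 0.012668 + 0.0082992 = 1.3971.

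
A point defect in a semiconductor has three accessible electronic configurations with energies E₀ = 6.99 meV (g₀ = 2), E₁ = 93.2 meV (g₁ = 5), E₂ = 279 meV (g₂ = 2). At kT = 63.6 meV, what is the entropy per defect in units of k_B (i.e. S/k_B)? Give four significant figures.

Eᵢ/kT = 0.109906, 1.46541, 4.38679.
Z = Σ gᵢe^(−Eᵢ/kT) = 2·e^(−0.109906) + 5·e^(−1.46541) + 2·e^(−4.38679) = 1.79184 + 1.15492 + 0.0248812 = 2.97164.
⟨E⟩ = Σ EᵢPᵢ = 42.7728 meV.
S/k_B = ln Z + ⟨E⟩/kT = ln(2.97164) + 42.7728/63.6 = 1.08911 + 0.672528 = 1.762.

1.762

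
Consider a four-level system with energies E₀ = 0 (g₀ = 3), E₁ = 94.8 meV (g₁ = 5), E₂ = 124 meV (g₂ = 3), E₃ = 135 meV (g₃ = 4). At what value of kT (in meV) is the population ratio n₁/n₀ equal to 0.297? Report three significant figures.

n₁/n₀ = (g₁/g₀) exp[−(E₁−E₀)/kT] = 0.297.
⇒ (E₁−E₀)/kT = ln((5/3)/0.297) = ln(5.6117) = 1.7249.
kT = 94.8 meV / 1.7249 = 55.0 meV.

55.0 meV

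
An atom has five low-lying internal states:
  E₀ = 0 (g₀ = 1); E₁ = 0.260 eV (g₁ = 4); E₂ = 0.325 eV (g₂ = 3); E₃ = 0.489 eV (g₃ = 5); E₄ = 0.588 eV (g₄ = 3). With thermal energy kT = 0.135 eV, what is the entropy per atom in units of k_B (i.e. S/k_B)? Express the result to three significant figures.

Eᵢ/kT = 0, 1.9259, 2.4074, 3.6222, 4.3556.
Z = Σ gᵢe^(−Eᵢ/kT) = 1·e^(−0) + 4·e^(−1.9259) + 3·e^(−2.4074) + 5·e^(−3.6222) + 3·e^(−4.3556) = 1.0000 + 0.58298 + 0.27015 + 0.13362 + 0.038504 = 2.0253.
⟨E⟩ = Σ EᵢPᵢ = 0.16163 eV.
S/k_B = ln Z + ⟨E⟩/kT = ln(2.0253) + 0.16163/0.135 = 0.70572 + 1.1973 = 1.90.

1.90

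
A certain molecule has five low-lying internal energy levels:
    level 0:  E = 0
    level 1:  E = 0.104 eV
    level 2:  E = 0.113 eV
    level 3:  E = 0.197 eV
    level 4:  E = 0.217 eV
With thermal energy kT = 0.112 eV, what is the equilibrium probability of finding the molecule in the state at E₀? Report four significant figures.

0.4817

Eᵢ/kT = 0, 0.928571, 1.00893, 1.75893, 1.93750.
Z = Σ e^(−Eᵢ/kT) = e^(−0) + e^(−0.928571) + e^(−1.00893) + e^(−1.75893) + e^(−1.93750) = 1.00000 + 0.395118 + 0.364609 + 0.172229 + 0.144064 = 2.07602.
P₀ = e^(−E₀/kT) / Z = 1.00000/2.07602 = 0.4817.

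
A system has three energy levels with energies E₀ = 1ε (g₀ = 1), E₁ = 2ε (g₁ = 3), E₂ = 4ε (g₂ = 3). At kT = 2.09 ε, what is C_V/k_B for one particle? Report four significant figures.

Eᵢ/kT = 0.478469, 0.956938, 1.91388.
Z = Σ gᵢe^(−Eᵢ/kT) = 1·e^(−0.478469) + 3·e^(−0.956938) + 3·e^(−1.91388) = 0.619731 + 1.15220 + 0.442521 = 2.21445.
⟨E⟩ = 2.11981 ε, ⟨E²⟩ = 5.55843 ε².
C_V/k_B = (⟨E²⟩ − ⟨E⟩²)/(kT)² = (5.55843 − 4.49359)/4.36810 = 0.2438.

0.2438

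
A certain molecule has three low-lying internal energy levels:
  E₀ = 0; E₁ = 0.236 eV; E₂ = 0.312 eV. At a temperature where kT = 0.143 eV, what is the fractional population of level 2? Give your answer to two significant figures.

Eᵢ/kT = 0, 1.650, 2.182.
Z = Σ e^(−Eᵢ/kT) = e^(−0) + e^(−1.650) + e^(−2.182) = 1.000 + 0.1920 + 0.1128 = 1.305.
P₂ = e^(−E₂/kT) / Z = 0.1128/1.305 = 0.086.

0.086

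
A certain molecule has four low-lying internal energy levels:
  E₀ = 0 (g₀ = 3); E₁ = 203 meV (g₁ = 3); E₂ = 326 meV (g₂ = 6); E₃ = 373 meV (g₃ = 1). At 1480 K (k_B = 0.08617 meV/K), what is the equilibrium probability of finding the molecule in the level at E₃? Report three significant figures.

k_BT = 0.08617 × 1480 K = 127.53 meV.
Eᵢ/kT = 0, 1.5918, 2.5563, 2.9248.
Z = Σ gᵢe^(−Eᵢ/kT) = 3·e^(−0) + 3·e^(−1.5918) + 6·e^(−2.5563) + 1·e^(−2.9248) = 3.0000 + 0.61068 + 0.46555 + 0.053675 = 4.1299.
P₃ = g₃ e^(−E₃/kT) / Z = 0.053675/4.1299 = 0.0130.

0.0130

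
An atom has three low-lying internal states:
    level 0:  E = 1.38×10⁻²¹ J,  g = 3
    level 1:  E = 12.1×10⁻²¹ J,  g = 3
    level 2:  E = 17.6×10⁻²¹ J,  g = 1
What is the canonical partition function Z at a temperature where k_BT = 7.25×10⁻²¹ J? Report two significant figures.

Eᵢ/kT = 0.1903, 1.669, 2.428.
Z = Σ gᵢe^(−Eᵢ/kT) = 3·e^(−0.1903) + 3·e^(−1.669) + 1·e^(−2.428) = 2.480 + 0.5653 + 0.08821 = 3.134.

Z = 3.1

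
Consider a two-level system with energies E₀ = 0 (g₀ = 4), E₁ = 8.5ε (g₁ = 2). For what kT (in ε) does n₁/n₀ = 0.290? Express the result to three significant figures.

15.6 ε

n₁/n₀ = (g₁/g₀) exp[−(E₁−E₀)/kT] = 0.290.
⇒ (E₁−E₀)/kT = ln((2/4)/0.290) = ln(1.7241) = 0.54471.
kT = 8.5ε / 0.54471 = 15.6 ε.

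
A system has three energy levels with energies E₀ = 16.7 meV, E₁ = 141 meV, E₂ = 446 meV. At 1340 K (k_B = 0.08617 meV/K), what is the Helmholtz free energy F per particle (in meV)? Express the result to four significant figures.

k_BT = 0.08617 × 1340 K = 115.468 meV.
Eᵢ/kT = 0.144629, 1.22112, 3.86254.
Z = Σ e^(−Eᵢ/kT) = e^(−0.144629) + e^(−1.22112) + e^(−3.86254) = 0.865343 + 0.294900 + 0.0210146 = 1.18126.
F = −kT ln Z = −115.468 × ln(1.18126) = −115.468 × 0.166582 = -19.23 meV.

-19.23 meV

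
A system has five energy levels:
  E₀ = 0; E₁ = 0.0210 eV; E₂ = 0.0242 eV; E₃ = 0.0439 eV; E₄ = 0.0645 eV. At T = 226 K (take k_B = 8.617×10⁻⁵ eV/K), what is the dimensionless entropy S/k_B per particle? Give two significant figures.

1.2

k_BT = 8.617×10⁻⁵ × 226 K = 0.01947 eV.
Eᵢ/kT = 0, 1.079, 1.243, 2.255, 3.313.
Z = Σ e^(−Eᵢ/kT) = e^(−0) + e^(−1.079) + e^(−1.243) + e^(−2.255) + e^(−3.313) = 1.000 + 0.3399 + 0.2885 + 0.1049 + 0.03641 = 1.770.
⟨E⟩ = Σ EᵢPᵢ = 0.01191 eV.
S/k_B = ln Z + ⟨E⟩/kT = ln(1.770) + 0.01191/0.01947 = 0.5710 + 0.6117 = 1.2.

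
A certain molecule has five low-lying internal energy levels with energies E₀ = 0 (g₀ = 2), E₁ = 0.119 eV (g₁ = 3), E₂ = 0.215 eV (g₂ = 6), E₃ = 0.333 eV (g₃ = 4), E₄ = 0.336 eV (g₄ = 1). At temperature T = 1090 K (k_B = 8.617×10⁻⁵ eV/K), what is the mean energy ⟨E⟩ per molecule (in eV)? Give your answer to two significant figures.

0.078 eV

k_BT = 8.617×10⁻⁵ × 1090 K = 0.09393 eV.
Eᵢ/kT = 0, 1.267, 2.289, 3.545, 3.577.
Z = Σ gᵢe^(−Eᵢ/kT) = 2·e^(−0) + 3·e^(−1.267) + 6·e^(−2.289) + 4·e^(−3.545) + 1·e^(−3.577) = 2.000 + 0.8450 + 0.6082 + 0.1155 + 0.02796 = 3.597.
⟨E⟩ = Σ Eᵢ gᵢe^(−Eᵢ/kT) / Z = (0·2.000 + 0.119·0.8450 + 0.215·0.6082 + 0.333·0.1155 + 0.336·0.02796) / 3.597 = 0.078 eV.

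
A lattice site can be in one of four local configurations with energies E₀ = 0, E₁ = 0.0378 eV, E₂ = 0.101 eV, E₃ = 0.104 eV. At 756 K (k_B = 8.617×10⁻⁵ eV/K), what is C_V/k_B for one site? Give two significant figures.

0.37

k_BT = 8.617×10⁻⁵ × 756 K = 0.06514 eV.
Eᵢ/kT = 0, 0.5803, 1.551, 1.597.
Z = Σ e^(−Eᵢ/kT) = e^(−0) + e^(−0.5803) + e^(−1.551) + e^(−1.597) = 1.000 + 0.5597 + 0.2120 + 0.2025 = 1.974.
⟨E⟩ = 0.03223 eV, ⟨E²⟩ = 0.002610 eV².
C_V/k_B = (⟨E²⟩ − ⟨E⟩²)/(kT)² = (0.002610 − 0.001039)/0.004243 = 0.37.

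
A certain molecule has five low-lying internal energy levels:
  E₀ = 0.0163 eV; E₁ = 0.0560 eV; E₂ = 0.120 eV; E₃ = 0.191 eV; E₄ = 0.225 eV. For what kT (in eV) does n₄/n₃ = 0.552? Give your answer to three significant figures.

0.0572 eV

n₄/n₃ = exp[−(E₄−E₃)/kT] = 0.552.
⇒ (E₄−E₃)/kT = ln(1/0.552) = ln(1.8116) = 0.59421.
kT = 0.034 eV / 0.59421 = 0.0572 eV.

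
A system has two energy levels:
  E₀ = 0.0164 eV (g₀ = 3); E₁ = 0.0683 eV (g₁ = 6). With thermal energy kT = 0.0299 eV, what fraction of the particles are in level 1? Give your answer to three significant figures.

0.261

Eᵢ/kT = 0.54849, 2.2843.
Z = Σ gᵢe^(−Eᵢ/kT) = 3·e^(−0.54849) + 6·e^(−2.2843) = 1.7335 + 0.61107 = 2.3446.
P₁ = g₁ e^(−E₁/kT) / Z = 0.61107/2.3446 = 0.261.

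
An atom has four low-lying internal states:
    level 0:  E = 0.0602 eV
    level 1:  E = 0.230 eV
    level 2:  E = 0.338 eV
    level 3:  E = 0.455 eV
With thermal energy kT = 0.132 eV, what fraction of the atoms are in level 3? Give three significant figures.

Eᵢ/kT = 0.45606, 1.7424, 2.5606, 3.4470.
Z = Σ e^(−Eᵢ/kT) = e^(−0.45606) + e^(−1.7424) + e^(−2.5606) + e^(−3.4470) = 0.63378 + 0.17510 + 0.077258 + 0.031841 = 0.91798.
P₃ = e^(−E₃/kT) / Z = 0.031841/0.91798 = 0.0347.

0.0347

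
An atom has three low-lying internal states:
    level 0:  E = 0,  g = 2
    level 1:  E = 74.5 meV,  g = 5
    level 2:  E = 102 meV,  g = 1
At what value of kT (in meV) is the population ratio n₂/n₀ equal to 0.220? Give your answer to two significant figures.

n₂/n₀ = (g₂/g₀) exp[−(E₂−E₀)/kT] = 0.220.
⇒ (E₂−E₀)/kT = ln((1/2)/0.220) = ln(2.273) = 0.8211.
kT = 102 meV / 0.8211 = 120 meV.

120 meV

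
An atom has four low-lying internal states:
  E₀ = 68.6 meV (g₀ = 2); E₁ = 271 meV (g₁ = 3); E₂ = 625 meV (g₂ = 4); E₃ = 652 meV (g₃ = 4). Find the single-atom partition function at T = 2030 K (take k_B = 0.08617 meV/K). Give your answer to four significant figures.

k_BT = 0.08617 × 2030 K = 174.925 meV.
Eᵢ/kT = 0.392168, 1.54924, 3.57296, 3.72731.
Z = Σ gᵢe^(−Eᵢ/kT) = 2·e^(−0.392168) + 3·e^(−1.54924) + 4·e^(−3.57296) + 4·e^(−3.72731) = 1.35118 + 0.637228 + 0.112291 + 0.0962299 = 2.19693.

Z = 2.197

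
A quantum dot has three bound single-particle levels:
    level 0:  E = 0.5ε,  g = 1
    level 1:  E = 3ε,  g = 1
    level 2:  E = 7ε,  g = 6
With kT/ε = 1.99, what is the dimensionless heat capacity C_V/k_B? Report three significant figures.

1.38

Eᵢ/kT = 0.25126, 1.5075, 3.5176.
Z = Σ gᵢe^(−Eᵢ/kT) = 1·e^(−0.25126) + 1·e^(−1.5075) + 6·e^(−3.5176) = 0.77782 + 0.22146 + 0.17802 = 1.1773.
⟨E⟩ = 1.9531 ε, ⟨E²⟩ = 9.2675 ε².
C_V/k_B = (⟨E²⟩ − ⟨E⟩²)/(kT)² = (9.2675 − 3.8146)/3.9601 = 1.38.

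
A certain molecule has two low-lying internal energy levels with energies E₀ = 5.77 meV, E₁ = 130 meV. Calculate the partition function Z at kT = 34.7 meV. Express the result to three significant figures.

Z = 0.870

Eᵢ/kT = 0.16628, 3.7464.
Z = Σ e^(−Eᵢ/kT) = e^(−0.16628) + e^(−3.7464) = 0.84681 + 0.023603 = 0.87041.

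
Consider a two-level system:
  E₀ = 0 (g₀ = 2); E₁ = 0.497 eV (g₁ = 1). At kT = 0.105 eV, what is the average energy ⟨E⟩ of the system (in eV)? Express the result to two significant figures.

0.0022 eV

Eᵢ/kT = 0, 4.733.
Z = Σ gᵢe^(−Eᵢ/kT) = 2·e^(−0) + 1·e^(−4.733) = 2.000 + 0.008800 = 2.009.
⟨E⟩ = Σ Eᵢ gᵢe^(−Eᵢ/kT) / Z = (0·2.000 + 0.497·0.008800) / 2.009 = 0.0022 eV.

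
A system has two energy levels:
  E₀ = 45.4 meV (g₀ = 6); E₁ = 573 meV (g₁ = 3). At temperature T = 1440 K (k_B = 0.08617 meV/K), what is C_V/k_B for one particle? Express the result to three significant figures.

0.127

k_BT = 0.08617 × 1440 K = 124.08 meV.
Eᵢ/kT = 0.36589, 4.6180.
Z = Σ gᵢe^(−Eᵢ/kT) = 6·e^(−0.36589) + 3·e^(−4.6180) = 4.1615 + 0.029618 = 4.1911.
⟨E⟩ = 49.129 meV, ⟨E²⟩ = 4366.9 meV².
C_V/k_B = (⟨E²⟩ − ⟨E⟩²)/(kT)² = (4366.9 − 2413.7)/15396 = 0.127.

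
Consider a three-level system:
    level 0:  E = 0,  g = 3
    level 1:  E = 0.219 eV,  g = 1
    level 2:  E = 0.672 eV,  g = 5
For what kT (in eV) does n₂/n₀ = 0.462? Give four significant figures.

0.5238 eV

n₂/n₀ = (g₂/g₀) exp[−(E₂−E₀)/kT] = 0.462.
⇒ (E₂−E₀)/kT = ln((5/3)/0.462) = ln(3.60750) = 1.28302.
kT = 0.672 eV / 1.28302 = 0.5238 eV.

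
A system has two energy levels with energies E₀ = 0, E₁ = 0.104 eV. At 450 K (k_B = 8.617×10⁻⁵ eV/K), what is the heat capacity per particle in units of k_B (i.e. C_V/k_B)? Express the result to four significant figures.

k_BT = 8.617×10⁻⁵ × 450 K = 0.0387765 eV.
Eᵢ/kT = 0, 2.68204.
Z = Σ e^(−Eᵢ/kT) = e^(−0) + e^(−2.68204) = 1.00000 + 0.0684234 = 1.06842.
⟨E⟩ = 0.00666033 eV, ⟨E²⟩ = 0.000692675 eV².
C_V/k_B = (⟨E²⟩ − ⟨E⟩²)/(kT)² = (0.000692675 − 0.0000443600)/0.00150362 = 0.4312.

0.4312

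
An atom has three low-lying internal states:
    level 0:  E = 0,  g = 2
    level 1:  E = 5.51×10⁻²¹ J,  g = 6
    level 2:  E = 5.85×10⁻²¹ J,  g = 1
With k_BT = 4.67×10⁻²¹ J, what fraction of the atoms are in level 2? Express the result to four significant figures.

Eᵢ/kT = 0, 1.17987, 1.25268.
Z = Σ gᵢe^(−Eᵢ/kT) = 2·e^(−0) + 6·e^(−1.17987) + 1·e^(−1.25268) = 2.00000 + 1.84391 + 0.285738 = 4.12965.
P₂ = g₂ e^(−E₂/kT) / Z = 0.285738/4.12965 = 0.06919.

0.06919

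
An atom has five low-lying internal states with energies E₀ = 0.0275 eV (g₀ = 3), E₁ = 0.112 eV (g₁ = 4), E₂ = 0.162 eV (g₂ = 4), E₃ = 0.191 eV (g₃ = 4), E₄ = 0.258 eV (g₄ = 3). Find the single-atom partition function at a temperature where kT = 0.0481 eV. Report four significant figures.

Eᵢ/kT = 0.571726, 2.32848, 3.36798, 3.97089, 5.36383.
Z = Σ gᵢe^(−Eᵢ/kT) = 3·e^(−0.571726) + 4·e^(−2.32848) + 4·e^(−3.36798) + 4·e^(−3.97089) + 3·e^(−5.36383) = 1.69365 + 0.389775 + 0.137837 + 0.0754266 + 0.0140488 = 2.31074.

Z = 2.311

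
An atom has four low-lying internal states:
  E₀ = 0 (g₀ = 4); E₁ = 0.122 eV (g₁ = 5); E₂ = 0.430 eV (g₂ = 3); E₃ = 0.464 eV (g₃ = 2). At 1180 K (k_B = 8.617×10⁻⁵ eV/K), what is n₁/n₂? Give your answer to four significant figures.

34.46

k_BT = 8.617×10⁻⁵ × 1180 K = 0.101681 eV.
n₁/n₂ = (g₁/g₂) exp[−(E₁−E₂)/kT] = (5/3) × exp(−(-0.308 eV)/(0.101681 eV)) = (5/3) × exp(3.02908) = 34.46.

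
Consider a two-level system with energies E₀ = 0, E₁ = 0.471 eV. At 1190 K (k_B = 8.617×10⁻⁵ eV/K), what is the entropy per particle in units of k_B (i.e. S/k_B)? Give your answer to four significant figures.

k_BT = 8.617×10⁻⁵ × 1190 K = 0.102542 eV.
Eᵢ/kT = 0, 4.59324.
Z = Σ e^(−Eᵢ/kT) = e^(−0) + e^(−4.59324) = 1.00000 + 0.0101200 = 1.01012.
⟨E⟩ = Σ EᵢPᵢ = 0.00471877 eV.
S/k_B = ln Z + ⟨E⟩/kT = ln(1.01012) + 0.00471877/0.102542 = 0.0100691 + 0.0460179 = 0.05609.

0.05609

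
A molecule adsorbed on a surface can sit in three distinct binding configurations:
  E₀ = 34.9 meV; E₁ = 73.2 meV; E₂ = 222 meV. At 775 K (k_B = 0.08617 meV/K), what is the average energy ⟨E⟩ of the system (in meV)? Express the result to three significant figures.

55.2 meV

k_BT = 0.08617 × 775 K = 66.782 meV.
Eᵢ/kT = 0.52260, 1.0961, 3.3242.
Z = Σ e^(−Eᵢ/kT) = e^(−0.52260) + e^(−1.0961) + e^(−3.3242) = 0.59298 + 0.33417 + 0.036001 = 0.96315.
⟨E⟩ = Σ Eᵢ e^(−Eᵢ/kT) / Z = (34.9·0.59298 + 73.2·0.33417 + 222·0.036001) / 0.96315 = 55.2 meV.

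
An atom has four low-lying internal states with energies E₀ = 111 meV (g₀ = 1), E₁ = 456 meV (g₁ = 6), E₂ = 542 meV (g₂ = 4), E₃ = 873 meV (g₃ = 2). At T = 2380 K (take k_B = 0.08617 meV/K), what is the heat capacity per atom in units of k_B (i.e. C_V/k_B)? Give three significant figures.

k_BT = 0.08617 × 2380 K = 205.08 meV.
Eᵢ/kT = 0.54125, 2.2235, 2.6429, 4.2569.
Z = Σ gᵢe^(−Eᵢ/kT) = 1·e^(−0.54125) + 6·e^(−2.2235) + 4·e^(−2.6429) + 2·e^(−4.2569) = 0.58202 + 0.64938 + 0.28462 + 0.028332 = 1.5444.
⟨E⟩ = 349.47 meV, ⟨E²⟩ = 160190 meV².
C_V/k_B = (⟨E²⟩ − ⟨E⟩²)/(kT)² = (160190 − 122130)/42058 = 0.905.

0.905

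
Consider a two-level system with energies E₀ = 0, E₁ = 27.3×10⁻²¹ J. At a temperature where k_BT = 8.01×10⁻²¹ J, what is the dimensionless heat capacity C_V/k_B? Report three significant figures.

0.360

Eᵢ/kT = 0, 3.4082.
Z = Σ e^(−Eᵢ/kT) = e^(−0) + e^(−3.4082) = 1.0000 + 0.033101 = 1.0331.
⟨E⟩ = 0.87470, ⟨E²⟩ = 23.879.
C_V/k_B = (⟨E²⟩ − ⟨E⟩²)/(kT)² = (23.879 − 0.76510)/64.160 = 0.360.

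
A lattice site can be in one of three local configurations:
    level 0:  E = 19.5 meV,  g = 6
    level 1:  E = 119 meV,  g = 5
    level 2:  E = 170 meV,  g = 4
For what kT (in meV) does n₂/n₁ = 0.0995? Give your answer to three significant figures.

n₂/n₁ = (g₂/g₁) exp[−(E₂−E₁)/kT] = 0.0995.
⇒ (E₂−E₁)/kT = ln((4/5)/0.0995) = ln(8.0402) = 2.0845.
kT = 51 meV / 2.0845 = 24.5 meV.

24.5 meV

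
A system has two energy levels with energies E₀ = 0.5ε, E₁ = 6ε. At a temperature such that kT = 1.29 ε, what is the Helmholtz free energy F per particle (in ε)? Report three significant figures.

Eᵢ/kT = 0.38760, 4.6512.
Z = Σ e^(−Eᵢ/kT) = e^(−0.38760) + e^(−4.6512) = 0.67868 + 0.0095501 = 0.68823.
F = −kT ln Z = −1.29 × ln(0.68823) = −1.29 × -0.37363 = 0.482 ε.

0.482 ε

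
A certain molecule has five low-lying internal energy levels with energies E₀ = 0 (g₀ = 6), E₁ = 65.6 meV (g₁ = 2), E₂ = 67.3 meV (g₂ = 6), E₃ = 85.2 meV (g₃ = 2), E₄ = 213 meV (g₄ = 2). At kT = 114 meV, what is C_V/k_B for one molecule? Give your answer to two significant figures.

Eᵢ/kT = 0, 0.5754, 0.5904, 0.7474, 1.868.
Z = Σ gᵢe^(−Eᵢ/kT) = 6·e^(−0) + 2·e^(−0.5754) + 6·e^(−0.5904) + 2·e^(−0.7474) + 2·e^(−1.868) = 6.000 + 1.125 + 3.325 + 0.9472 + 0.3089 = 11.71.
⟨E⟩ = 37.92 meV, ⟨E²⟩ = 3483 meV².
C_V/k_B = (⟨E²⟩ − ⟨E⟩²)/(kT)² = (3483 − 1438)/13000 = 0.16.

0.16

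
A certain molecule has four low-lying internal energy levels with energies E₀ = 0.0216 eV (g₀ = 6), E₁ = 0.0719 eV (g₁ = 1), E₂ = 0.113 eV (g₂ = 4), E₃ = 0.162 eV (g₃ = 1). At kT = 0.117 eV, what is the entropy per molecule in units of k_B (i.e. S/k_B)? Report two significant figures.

2.4

Eᵢ/kT = 0.1846, 0.6145, 0.9658, 1.385.
Z = Σ gᵢe^(−Eᵢ/kT) = 6·e^(−0.1846) + 1·e^(−0.6145) + 4·e^(−0.9658) + 1·e^(−1.385) = 4.989 + 0.5409 + 1.523 + 0.2503 = 7.303.
⟨E⟩ = Σ EᵢPᵢ = 0.04920 eV.
S/k_B = ln Z + ⟨E⟩/kT = ln(7.303) + 0.04920/0.117 = 1.988 + 0.4205 = 2.4.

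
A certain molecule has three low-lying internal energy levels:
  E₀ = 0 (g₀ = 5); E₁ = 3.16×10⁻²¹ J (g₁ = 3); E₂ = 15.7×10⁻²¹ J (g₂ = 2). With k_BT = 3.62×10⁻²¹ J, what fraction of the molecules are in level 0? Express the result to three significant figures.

Eᵢ/kT = 0, 0.87293, 4.3370.
Z = Σ gᵢe^(−Eᵢ/kT) = 5·e^(−0) + 3·e^(−0.87293) + 2·e^(−4.3370) = 5.0000 + 1.2532 + 0.026151 = 6.2794.
P₀ = g₀ e^(−E₀/kT) / Z = 5.0000/6.2794 = 0.796.

0.796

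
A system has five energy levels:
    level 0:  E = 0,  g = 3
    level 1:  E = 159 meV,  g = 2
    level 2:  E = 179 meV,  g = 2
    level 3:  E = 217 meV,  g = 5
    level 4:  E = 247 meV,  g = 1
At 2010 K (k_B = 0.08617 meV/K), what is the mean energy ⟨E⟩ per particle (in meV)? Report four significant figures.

k_BT = 0.08617 × 2010 K = 173.202 meV.
Eᵢ/kT = 0, 0.918003, 1.03348, 1.25287, 1.42608.
Z = Σ gᵢe^(−Eᵢ/kT) = 3·e^(−0) + 2·e^(−0.918003) + 2·e^(−1.03348) + 5·e^(−1.25287) + 1·e^(−1.42608) = 3.00000 + 0.798631 + 0.711533 + 1.42842 + 0.240249 = 6.17883.
⟨E⟩ = Σ Eᵢ gᵢe^(−Eᵢ/kT) / Z = (0·3.00000 + 159·0.798631 + 179·0.711533 + 217·1.42842 + 247·0.240249) / 6.17883 = 100.9 meV.

100.9 meV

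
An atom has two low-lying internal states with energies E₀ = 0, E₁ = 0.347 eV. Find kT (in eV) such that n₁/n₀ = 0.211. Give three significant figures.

n₁/n₀ = exp[−(E₁−E₀)/kT] = 0.211.
⇒ (E₁−E₀)/kT = ln(1/0.211) = ln(4.7393) = 1.5559.
kT = 0.347 eV / 1.5559 = 0.223 eV.

0.223 eV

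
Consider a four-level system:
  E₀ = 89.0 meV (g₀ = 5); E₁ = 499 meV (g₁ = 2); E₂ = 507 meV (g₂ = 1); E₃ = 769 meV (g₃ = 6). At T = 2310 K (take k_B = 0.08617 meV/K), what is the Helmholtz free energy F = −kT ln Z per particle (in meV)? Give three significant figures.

k_BT = 0.08617 × 2310 K = 199.05 meV.
Eᵢ/kT = 0.44712, 2.5069, 2.5471, 3.8634.
Z = Σ gᵢe^(−Eᵢ/kT) = 5·e^(−0.44712) + 2·e^(−2.5069) + 1·e^(−2.5471) + 6·e^(−3.8634) = 3.1973 + 0.16304 + 0.078308 + 0.12598 = 3.5646.
F = −kT ln Z = −199.05 × ln(3.5646) = −199.05 × 1.2711 = -253 meV.

-253 meV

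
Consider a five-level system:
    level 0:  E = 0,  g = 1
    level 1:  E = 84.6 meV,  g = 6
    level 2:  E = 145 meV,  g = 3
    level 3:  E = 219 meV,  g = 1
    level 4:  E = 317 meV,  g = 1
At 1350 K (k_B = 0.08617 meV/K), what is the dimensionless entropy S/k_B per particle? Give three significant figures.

2.34

k_BT = 0.08617 × 1350 K = 116.33 meV.
Eᵢ/kT = 0, 0.72724, 1.2465, 1.8826, 2.7250.
Z = Σ gᵢe^(−Eᵢ/kT) = 1·e^(−0) + 6·e^(−0.72724) + 3·e^(−1.2465) + 1·e^(−1.8826) + 1·e^(−2.7250) = 1.0000 + 2.8994 + 0.86253 + 0.15219 + 0.065546 = 4.9797.
⟨E⟩ = Σ EᵢPᵢ = 85.239 meV.
S/k_B = ln Z + ⟨E⟩/kT = ln(4.9797) + 85.239/116.33 = 1.6054 + 0.73273 = 2.34.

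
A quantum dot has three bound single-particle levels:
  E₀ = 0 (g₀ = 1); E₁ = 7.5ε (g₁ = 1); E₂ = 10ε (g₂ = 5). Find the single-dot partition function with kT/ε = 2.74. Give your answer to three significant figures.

Eᵢ/kT = 0, 2.7372, 3.6496.
Z = Σ gᵢe^(−Eᵢ/kT) = 1·e^(−0) + 1·e^(−2.7372) + 5·e^(−3.6496) = 1.0000 + 0.064751 + 0.13001 = 1.1948.

Z = 1.19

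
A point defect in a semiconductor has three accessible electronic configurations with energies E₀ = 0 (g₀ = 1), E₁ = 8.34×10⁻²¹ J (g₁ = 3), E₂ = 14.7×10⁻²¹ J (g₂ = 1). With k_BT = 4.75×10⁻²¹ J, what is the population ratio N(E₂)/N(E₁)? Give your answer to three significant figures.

0.0874

n₂/n₁ = (g₂/g₁) exp[−(E₂−E₁)/kT] = (1/3) × exp(−(6.36 ×10⁻²¹ J)/(4.75 ×10⁻²¹ J)) = (1/3) × exp(-1.3389) = 0.0874.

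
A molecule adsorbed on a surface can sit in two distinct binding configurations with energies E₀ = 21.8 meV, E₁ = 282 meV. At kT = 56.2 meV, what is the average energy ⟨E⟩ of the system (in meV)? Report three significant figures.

24.3 meV

Eᵢ/kT = 0.38790, 5.0178.
Z = Σ e^(−Eᵢ/kT) = e^(−0.38790) + e^(−5.0178) = 0.67848 + 0.0066191 = 0.68510.
⟨E⟩ = Σ Eᵢ e^(−Eᵢ/kT) / Z = (21.8·0.67848 + 282·0.0066191) / 0.68510 = 24.3 meV.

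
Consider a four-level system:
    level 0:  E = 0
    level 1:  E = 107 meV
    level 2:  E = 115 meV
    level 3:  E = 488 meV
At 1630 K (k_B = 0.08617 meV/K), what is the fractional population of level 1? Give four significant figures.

k_BT = 0.08617 × 1630 K = 140.457 meV.
Eᵢ/kT = 0, 0.761799, 0.818756, 3.47437.
Z = Σ e^(−Eᵢ/kT) = e^(−0) + e^(−0.761799) + e^(−0.818756) + e^(−3.47437) = 1.00000 + 0.466826 + 0.440980 + 0.0309813 = 1.93879.
P₁ = e^(−E₁/kT) / Z = 0.466826/1.93879 = 0.2408.

0.2408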